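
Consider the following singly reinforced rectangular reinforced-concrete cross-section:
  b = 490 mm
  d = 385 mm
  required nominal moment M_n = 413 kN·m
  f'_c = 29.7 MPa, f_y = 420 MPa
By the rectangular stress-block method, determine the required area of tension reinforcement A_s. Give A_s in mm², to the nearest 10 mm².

A_s ≈ 2930 mm²

With M_n = 0.85 f'_c a b (d − a/2), solve the quadratic for a:
a = d − √(d² − 2M_n/(0.85 f'_c b)) = 385 − √(385² − 2 × 413×10⁶/(0.85 × 29.7 × 490)) = 99.60 mm.
A_s = 0.85 f'_c a b / f_y = 0.85 × 29.7 × 99.60 × 490 / 420 = 2933.5 mm².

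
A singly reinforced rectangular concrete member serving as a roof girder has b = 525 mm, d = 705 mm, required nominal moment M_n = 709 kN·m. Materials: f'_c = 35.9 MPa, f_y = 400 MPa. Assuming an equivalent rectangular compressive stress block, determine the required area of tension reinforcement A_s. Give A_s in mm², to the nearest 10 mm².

A_s ≈ 2640 mm²

With M_n = 0.85 f'_c a b (d − a/2), solve the quadratic for a:
a = d − √(d² − 2M_n/(0.85 f'_c b)) = 705 − √(705² − 2 × 709×10⁶/(0.85 × 35.9 × 525)) = 65.85 mm.
A_s = 0.85 f'_c a b / f_y = 0.85 × 35.9 × 65.85 × 525 / 400 = 2637.4 mm².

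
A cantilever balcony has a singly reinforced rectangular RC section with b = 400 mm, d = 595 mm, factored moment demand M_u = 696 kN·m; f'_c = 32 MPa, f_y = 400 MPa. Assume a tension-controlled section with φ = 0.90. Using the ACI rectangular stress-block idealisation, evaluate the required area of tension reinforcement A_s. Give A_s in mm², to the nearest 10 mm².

A_s ≈ 3660 mm²

M_n = M_u/φ = 696/0.90 = 773.333 kN·m.
With M_n = 0.85 f'_c a b (d − a/2), solve the quadratic for a:
a = d − √(d² − 2M_n/(0.85 f'_c b)) = 595 − √(595² − 2 × 773.333×10⁶/(0.85 × 32 × 400)) = 134.71 mm.
A_s = 0.85 f'_c a b / f_y = 0.85 × 32 × 134.71 × 400 / 400 = 3664.1 mm².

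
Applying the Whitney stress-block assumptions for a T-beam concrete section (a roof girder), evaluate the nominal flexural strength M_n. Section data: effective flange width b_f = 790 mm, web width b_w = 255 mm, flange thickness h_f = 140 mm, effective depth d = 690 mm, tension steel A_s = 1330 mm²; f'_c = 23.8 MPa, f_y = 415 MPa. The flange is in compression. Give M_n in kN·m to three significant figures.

Tension: T = A_s f_y = 1330 × 415 = 551950 N.
Try a within the flange: a = T/(0.85 f'_c b_f) = 551950/(0.85 × 23.8 × 790) = 34.54 mm.
Since a = 34.54 ≤ h_f = 140 mm, the stress block lies entirely in the flange; analyse as a rectangular beam of width b_f.
M_n = T(d − a/2) = 551950 × (690 − 17.27) = 371.31 × 10⁶ N·mm.
M_n = 371.31 kN·m.

M_n ≈ 371 kN·m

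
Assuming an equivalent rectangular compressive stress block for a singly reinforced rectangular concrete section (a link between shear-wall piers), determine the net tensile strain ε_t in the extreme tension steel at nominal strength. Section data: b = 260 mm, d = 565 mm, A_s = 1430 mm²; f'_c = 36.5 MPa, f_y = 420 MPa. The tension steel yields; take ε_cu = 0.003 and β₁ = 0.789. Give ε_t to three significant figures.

ε_t ≈ 0.0150

a = A_s f_y/(0.85 f'_c b) = 74.46 mm.
β₁ = 0.789, so c = a/β₁ = 74.46/0.789 = 94.37 mm.
From the linear strain diagram with ε_cu = 0.003: ε_t = 0.003 (d − c)/c = 0.003 × (565 − 94.37)/94.37 = 0.0150.
Since ε_t ≥ 0.005, the section is tension-controlled.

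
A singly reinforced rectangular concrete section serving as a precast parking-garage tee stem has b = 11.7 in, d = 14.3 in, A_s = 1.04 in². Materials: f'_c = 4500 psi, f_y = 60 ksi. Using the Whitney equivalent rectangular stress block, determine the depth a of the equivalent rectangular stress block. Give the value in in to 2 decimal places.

T = A_s f_y = 1.04 × 60 = 62.4 kips.
a = T/(0.85 f'_c b) = 62.4/(0.85 × 4.5 × 11.7) = 1.39 in.

a ≈ 1.39 in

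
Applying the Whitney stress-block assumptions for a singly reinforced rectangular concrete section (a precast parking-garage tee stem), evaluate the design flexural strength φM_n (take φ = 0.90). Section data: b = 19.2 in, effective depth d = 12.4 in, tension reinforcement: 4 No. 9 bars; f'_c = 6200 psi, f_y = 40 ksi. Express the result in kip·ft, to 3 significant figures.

A_s = 4 × 1 = 4 in².
T = A_s f_y = 4 × 40 = 160 kips.
a = T/(0.85 f'_c b) = 160/(0.85 × 6.2 × 19.2) = 1.581 in.
M_n = T(d − a/2) = 160 × (12.4 − 0.7905) = 1857.5 kip·in = 1857.5/12 = 154.79 kip·ft.
φM_n = 0.90 × 154.79 = 139.31 kip·ft.

φM_n ≈ 139 kip·ft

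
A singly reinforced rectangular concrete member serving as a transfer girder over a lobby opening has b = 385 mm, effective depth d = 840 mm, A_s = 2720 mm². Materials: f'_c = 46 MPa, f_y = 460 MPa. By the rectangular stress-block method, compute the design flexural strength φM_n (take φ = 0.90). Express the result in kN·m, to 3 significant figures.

φM_n ≈ 899 kN·m

T = A_s f_y = 2720 × 460 = 1251200 N = 1251.2 kN.
From C = T: a = T/(0.85 f'_c b) = 1251200/(0.85 × 46 × 385) = 83.12 mm.
M_n = T(d − a/2) = 1251.2 kN × (840 − 41.56) mm = 999.01 kN·m.
φM_n = 0.90 × 999.01 = 899.11 kN·m.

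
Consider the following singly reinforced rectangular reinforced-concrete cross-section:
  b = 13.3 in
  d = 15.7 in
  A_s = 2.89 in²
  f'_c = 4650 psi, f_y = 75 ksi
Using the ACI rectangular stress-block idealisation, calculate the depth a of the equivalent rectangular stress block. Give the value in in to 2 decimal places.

a ≈ 4.12 in

T = A_s f_y = 2.89 × 75 = 216.75 kips.
a = T/(0.85 f'_c b) = 216.75/(0.85 × 4.65 × 13.3) = 4.12 in.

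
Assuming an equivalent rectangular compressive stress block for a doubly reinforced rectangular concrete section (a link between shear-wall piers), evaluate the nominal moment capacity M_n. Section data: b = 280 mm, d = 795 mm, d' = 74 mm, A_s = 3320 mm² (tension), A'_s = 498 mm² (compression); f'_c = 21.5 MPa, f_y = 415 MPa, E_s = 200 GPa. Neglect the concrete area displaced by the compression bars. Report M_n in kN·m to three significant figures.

Assume both tension and compression steel yield.
Net tension couple steel: A_s − A'_s = 2822 mm².
a = (A_s − A'_s) f_y / (0.85 f'_c b) = 1171130/(0.85 × 21.5 × 280) = 228.87 mm.
c = a/β₁ = 228.87/0.85 = 269.26 mm; ε'_s = 0.003(c − d')/c = 0.0022 ≥ f_y/E_s = 0.0021, so compression steel does yield.
M_n = (A_s − A'_s) f_y (d − a/2) + A'_s f_y (d − d') = [1171130 × (795 − 114.435) + 206670 × (795 − 74)] × 10⁻⁶ = 797.03 + 149.01 = 946.04 kN·m.

M_n ≈ 946 kN·m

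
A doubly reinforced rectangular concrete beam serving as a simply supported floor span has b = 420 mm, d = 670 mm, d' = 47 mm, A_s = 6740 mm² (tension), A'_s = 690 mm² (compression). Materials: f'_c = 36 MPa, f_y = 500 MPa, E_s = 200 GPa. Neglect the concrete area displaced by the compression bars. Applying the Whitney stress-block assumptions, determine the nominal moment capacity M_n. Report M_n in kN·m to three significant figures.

Assume both tension and compression steel yield.
Net tension couple steel: A_s − A'_s = 6050 mm².
a = (A_s − A'_s) f_y / (0.85 f'_c b) = 3025000/(0.85 × 36 × 420) = 235.37 mm.
c = a/β₁ = 235.37/0.793 = 296.81 mm; ε'_s = 0.003(c − d')/c = 0.0025 ≥ f_y/E_s = 0.0025, so compression steel does yield.
M_n = (A_s − A'_s) f_y (d − a/2) + A'_s f_y (d − d') = [3025000 × (670 − 117.685) + 345000 × (670 − 47)] × 10⁻⁶ = 1670.75 + 214.94 = 1885.69 kN·m.

M_n ≈ 1890 kN·m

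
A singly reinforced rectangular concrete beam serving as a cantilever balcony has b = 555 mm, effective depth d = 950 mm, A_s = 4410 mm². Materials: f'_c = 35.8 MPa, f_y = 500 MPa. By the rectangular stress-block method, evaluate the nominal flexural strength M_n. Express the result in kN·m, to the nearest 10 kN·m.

M_n ≈ 1950 kN·m

T = A_s f_y = 4410 × 500 = 2205000 N = 2205 kN.
From C = T: a = T/(0.85 f'_c b) = 2205000/(0.85 × 35.8 × 555) = 130.56 mm.
M_n = T(d − a/2) = 2205 kN × (950 − 65.28) mm = 1950.81 kN·m.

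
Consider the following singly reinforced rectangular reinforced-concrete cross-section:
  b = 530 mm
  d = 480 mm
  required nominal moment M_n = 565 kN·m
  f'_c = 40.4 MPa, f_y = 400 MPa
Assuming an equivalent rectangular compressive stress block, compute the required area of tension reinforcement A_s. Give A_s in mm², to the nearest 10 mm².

With M_n = 0.85 f'_c a b (d − a/2), solve the quadratic for a:
a = d − √(d² − 2M_n/(0.85 f'_c b)) = 480 − √(480² − 2 × 565×10⁶/(0.85 × 40.4 × 530)) = 69.74 mm.
A_s = 0.85 f'_c a b / f_y = 0.85 × 40.4 × 69.74 × 530 / 400 = 3173.2 mm².

A_s ≈ 3170 mm²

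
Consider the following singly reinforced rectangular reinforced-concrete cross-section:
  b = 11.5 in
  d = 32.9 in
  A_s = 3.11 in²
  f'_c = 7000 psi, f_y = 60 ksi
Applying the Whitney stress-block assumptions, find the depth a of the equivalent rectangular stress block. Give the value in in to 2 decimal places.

T = A_s f_y = 3.11 × 60 = 186.6 kips.
a = T/(0.85 f'_c b) = 186.6/(0.85 × 7 × 11.5) = 2.73 in.

a ≈ 2.73 in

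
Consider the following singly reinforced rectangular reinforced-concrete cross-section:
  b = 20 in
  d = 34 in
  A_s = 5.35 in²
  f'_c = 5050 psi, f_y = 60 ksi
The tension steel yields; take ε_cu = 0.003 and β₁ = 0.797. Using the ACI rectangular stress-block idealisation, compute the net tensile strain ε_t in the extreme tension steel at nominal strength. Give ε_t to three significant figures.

a = A_s f_y/(0.85 f'_c b) = 3.739 in.
β₁ = 0.797, so c = a/β₁ = 3.739/0.797 = 4.691 in.
From the linear strain diagram with ε_cu = 0.003: ε_t = 0.003 (d − c)/c = 0.003 × (34 − 4.691)/4.691 = 0.0187.
Since ε_t ≥ 0.005, the section is tension-controlled.

ε_t ≈ 0.0187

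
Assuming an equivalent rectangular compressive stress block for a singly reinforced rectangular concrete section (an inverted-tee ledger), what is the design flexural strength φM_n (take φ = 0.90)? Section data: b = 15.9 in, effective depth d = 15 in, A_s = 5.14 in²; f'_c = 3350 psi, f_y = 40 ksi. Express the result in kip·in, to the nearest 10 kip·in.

T = A_s f_y = 5.14 × 40 = 205.6 kips.
a = T/(0.85 f'_c b) = 205.6/(0.85 × 3.35 × 15.9) = 4.541 in.
M_n = T(d − a/2) = 205.6 × (15 − 2.2705) = 2617.2 kip·in.
φM_n = 0.90 × 2617.2 = 2355.5 kip·in.

φM_n ≈ 2360 kip·in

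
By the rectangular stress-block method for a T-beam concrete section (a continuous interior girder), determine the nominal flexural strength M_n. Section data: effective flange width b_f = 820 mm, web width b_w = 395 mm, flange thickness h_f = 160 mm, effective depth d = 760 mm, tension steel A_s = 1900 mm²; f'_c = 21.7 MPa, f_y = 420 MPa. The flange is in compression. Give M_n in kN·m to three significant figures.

Tension: T = A_s f_y = 1900 × 420 = 798000 N.
Try a within the flange: a = T/(0.85 f'_c b_f) = 798000/(0.85 × 21.7 × 820) = 52.76 mm.
Since a = 52.76 ≤ h_f = 160 mm, the stress block lies entirely in the flange; analyse as a rectangular beam of width b_f.
M_n = T(d − a/2) = 798000 × (760 − 26.38) = 585.43 × 10⁶ N·mm.
M_n = 585.43 kN·m.

M_n ≈ 585 kN·m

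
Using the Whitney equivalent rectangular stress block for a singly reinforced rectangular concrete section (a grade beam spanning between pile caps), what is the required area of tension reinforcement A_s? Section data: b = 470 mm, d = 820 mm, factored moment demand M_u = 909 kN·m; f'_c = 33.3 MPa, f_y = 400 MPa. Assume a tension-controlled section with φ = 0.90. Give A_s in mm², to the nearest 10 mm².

M_n = M_u/φ = 909/0.90 = 1010 kN·m.
With M_n = 0.85 f'_c a b (d − a/2), solve the quadratic for a:
a = d − √(d² − 2M_n/(0.85 f'_c b)) = 820 − √(820² − 2 × 1010×10⁶/(0.85 × 33.3 × 470)) = 98.50 mm.
A_s = 0.85 f'_c a b / f_y = 0.85 × 33.3 × 98.50 × 470 / 400 = 3275.9 mm².

A_s ≈ 3280 mm²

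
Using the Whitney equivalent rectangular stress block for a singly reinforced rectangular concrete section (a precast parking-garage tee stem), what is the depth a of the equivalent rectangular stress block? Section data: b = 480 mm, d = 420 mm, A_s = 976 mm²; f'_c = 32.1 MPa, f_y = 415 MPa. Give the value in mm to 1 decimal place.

T = A_s f_y = 976 × 415 = 405040 N = 405.04 kN.
Setting C = 0.85 f'_c a b equal to T: a = 405040/(0.85 × 32.1 × 480) = 30.9 mm.

a ≈ 30.9 mm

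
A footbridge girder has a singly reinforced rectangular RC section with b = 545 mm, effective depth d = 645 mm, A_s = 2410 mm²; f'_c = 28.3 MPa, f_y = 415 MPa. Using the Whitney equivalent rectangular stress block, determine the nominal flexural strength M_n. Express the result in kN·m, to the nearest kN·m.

M_n ≈ 607 kN·m

T = A_s f_y = 2410 × 415 = 1000150 N = 1000.15 kN.
From C = T: a = T/(0.85 f'_c b) = 1000150/(0.85 × 28.3 × 545) = 76.29 mm.
M_n = T(d − a/2) = 1000.15 kN × (645 − 38.145) mm = 606.95 kN·m.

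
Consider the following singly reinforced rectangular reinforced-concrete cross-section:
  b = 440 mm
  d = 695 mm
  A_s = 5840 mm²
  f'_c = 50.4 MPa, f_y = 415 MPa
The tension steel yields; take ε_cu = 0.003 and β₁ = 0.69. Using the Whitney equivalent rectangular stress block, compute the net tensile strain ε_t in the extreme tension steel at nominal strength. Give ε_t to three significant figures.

a = A_s f_y/(0.85 f'_c b) = 128.58 mm.
β₁ = 0.69, so c = a/β₁ = 128.58/0.69 = 186.35 mm.
From the linear strain diagram with ε_cu = 0.003: ε_t = 0.003 (d − c)/c = 0.003 × (695 − 186.35)/186.35 = 0.00819.
Since ε_t ≥ 0.005, the section is tension-controlled.

ε_t ≈ 0.00819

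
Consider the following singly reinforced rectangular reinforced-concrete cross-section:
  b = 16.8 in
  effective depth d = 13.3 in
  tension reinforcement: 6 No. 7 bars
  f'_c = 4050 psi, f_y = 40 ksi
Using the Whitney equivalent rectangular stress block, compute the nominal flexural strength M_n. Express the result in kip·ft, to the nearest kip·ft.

M_n ≈ 145 kip·ft

A_s = 6 × 0.6 = 3.6 in².
T = A_s f_y = 3.6 × 40 = 144 kips.
a = T/(0.85 f'_c b) = 144/(0.85 × 4.05 × 16.8) = 2.490 in.
M_n = T(d − a/2) = 144 × (13.3 − 1.245) = 1735.9 kip·in = 1735.9/12 = 144.66 kip·ft.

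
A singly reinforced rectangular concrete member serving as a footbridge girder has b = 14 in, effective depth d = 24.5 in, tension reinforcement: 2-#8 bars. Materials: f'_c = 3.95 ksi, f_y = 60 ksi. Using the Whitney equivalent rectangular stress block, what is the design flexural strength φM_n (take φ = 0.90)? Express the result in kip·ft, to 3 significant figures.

A_s = 2 × 0.79 = 1.58 in².
T = A_s f_y = 1.58 × 60 = 94.8 kips.
a = T/(0.85 f'_c b) = 94.8/(0.85 × 3.95 × 14) = 2.017 in.
M_n = T(d − a/2) = 94.8 × (24.5 − 1.0085) = 2227.0 kip·in = 2227.0/12 = 185.58 kip·ft.
φM_n = 0.90 × 185.58 = 167.02 kip·ft.

φM_n ≈ 167 kip·ft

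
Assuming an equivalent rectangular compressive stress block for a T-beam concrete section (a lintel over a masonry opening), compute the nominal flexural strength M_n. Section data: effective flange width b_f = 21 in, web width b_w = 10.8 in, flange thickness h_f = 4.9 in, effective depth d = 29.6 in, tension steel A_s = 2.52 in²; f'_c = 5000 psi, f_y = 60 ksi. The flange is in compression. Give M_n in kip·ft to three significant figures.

M_n ≈ 362 kip·ft

Tension: T = A_s f_y = 2.52 × 60 = 151.2 kips.
Try a within the flange: a = T/(0.85 f'_c b_f) = 151.2/(0.85 × 5 × 21) = 1.694 in.
Since a = 1.694 ≤ h_f = 4.9 in, the stress block lies entirely in the flange; analyse as a rectangular beam of width b_f.
M_n = T(d − a/2) = 151.2 × (29.6 − 0.847) = 4347.5 kip·in.
M_n = 4347.5/12 = 362.29 kip·ft.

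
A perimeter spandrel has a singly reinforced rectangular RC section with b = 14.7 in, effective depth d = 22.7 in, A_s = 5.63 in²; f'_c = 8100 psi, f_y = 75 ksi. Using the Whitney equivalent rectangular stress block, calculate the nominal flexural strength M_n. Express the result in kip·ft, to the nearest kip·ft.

M_n ≈ 725 kip·ft

T = A_s f_y = 5.63 × 75 = 422.25 kips.
a = T/(0.85 f'_c b) = 422.25/(0.85 × 8.1 × 14.7) = 4.172 in.
M_n = T(d − a/2) = 422.25 × (22.7 − 2.086) = 8704.3 kip·in = 8704.3/12 = 725.36 kip·ft.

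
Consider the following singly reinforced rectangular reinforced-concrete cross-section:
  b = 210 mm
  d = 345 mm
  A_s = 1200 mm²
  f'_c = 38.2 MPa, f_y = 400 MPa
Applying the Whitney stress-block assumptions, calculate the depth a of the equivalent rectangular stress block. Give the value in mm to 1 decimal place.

a ≈ 70.4 mm

T = A_s f_y = 1200 × 400 = 480000 N = 480 kN.
Setting C = 0.85 f'_c a b equal to T: a = 480000/(0.85 × 38.2 × 210) = 70.4 mm.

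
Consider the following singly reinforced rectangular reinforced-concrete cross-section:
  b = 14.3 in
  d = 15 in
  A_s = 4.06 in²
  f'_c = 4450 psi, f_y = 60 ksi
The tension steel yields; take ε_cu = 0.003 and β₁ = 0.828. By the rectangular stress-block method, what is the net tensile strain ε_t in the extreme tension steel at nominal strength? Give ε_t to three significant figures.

ε_t ≈ 0.00527

a = A_s f_y/(0.85 f'_c b) = 4.504 in.
β₁ = 0.828, so c = a/β₁ = 4.504/0.828 = 5.440 in.
From the linear strain diagram with ε_cu = 0.003: ε_t = 0.003 (d − c)/c = 0.003 × (15 − 5.440)/5.440 = 0.00527.
Since ε_t ≥ 0.005, the section is tension-controlled.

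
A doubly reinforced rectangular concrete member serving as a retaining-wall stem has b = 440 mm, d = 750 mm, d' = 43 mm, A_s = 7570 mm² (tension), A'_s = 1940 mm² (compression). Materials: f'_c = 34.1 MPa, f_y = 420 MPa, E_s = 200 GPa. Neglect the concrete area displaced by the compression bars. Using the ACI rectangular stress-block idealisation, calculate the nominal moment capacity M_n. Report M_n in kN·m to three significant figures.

Assume both tension and compression steel yield.
Net tension couple steel: A_s − A'_s = 5630 mm².
a = (A_s − A'_s) f_y / (0.85 f'_c b) = 2364600/(0.85 × 34.1 × 440) = 185.41 mm.
c = a/β₁ = 185.41/0.806 = 230.04 mm; ε'_s = 0.003(c − d')/c = 0.0024 ≥ f_y/E_s = 0.0021, so compression steel does yield.
M_n = (A_s − A'_s) f_y (d − a/2) + A'_s f_y (d − d') = [2364600 × (750 − 92.705) + 814800 × (750 − 43)] × 10⁻⁶ = 1554.24 + 576.06 = 2130.30 kN·m.

M_n ≈ 2130 kN·m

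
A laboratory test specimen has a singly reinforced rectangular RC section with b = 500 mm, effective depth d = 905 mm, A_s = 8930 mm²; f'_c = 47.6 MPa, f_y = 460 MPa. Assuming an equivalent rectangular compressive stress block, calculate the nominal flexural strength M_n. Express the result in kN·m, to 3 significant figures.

M_n ≈ 3300 kN·m

T = A_s f_y = 8930 × 460 = 4107800 N = 4107.8 kN.
From C = T: a = T/(0.85 f'_c b) = 4107800/(0.85 × 47.6 × 500) = 203.05 mm.
M_n = T(d − a/2) = 4107.8 kN × (905 − 101.525) mm = 3300.51 kN·m.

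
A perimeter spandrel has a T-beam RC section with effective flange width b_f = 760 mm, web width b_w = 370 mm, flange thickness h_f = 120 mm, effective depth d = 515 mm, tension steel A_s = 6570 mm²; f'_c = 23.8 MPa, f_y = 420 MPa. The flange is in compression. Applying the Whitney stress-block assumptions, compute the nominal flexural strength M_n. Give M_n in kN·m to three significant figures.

Tension: T = A_s f_y = 6570 × 420 = 2759400 N.
Try a within the flange: a = T/(0.85 f'_c b_f) = 2759400/(0.85 × 23.8 × 760) = 179.48 mm.
a = 179.48 > h_f = 120 mm: the block extends into the web. Split into flange-overhang and web parts.
C_f = 0.85 f'_c (b_f − b_w) h_f = 0.85 × 23.8 × (760 − 370) × 120 = 946764 N.
Remaining web compression depth: a_w = (T − C_f)/(0.85 f'_c b_w) = (2759400 − 946764)/(0.85 × 23.8 × 370) = 242.17 mm.
M_n = C_f(d − h_f/2) + (T − C_f)(d − a_w/2) = 946764 × (515 − 60) + 1812636 × (515 − 121.085) = 430.78 + 714.02 = 1144.80 × 10⁶ N·mm.
M_n = 1144.80 kN·m.

M_n ≈ 1140 kN·m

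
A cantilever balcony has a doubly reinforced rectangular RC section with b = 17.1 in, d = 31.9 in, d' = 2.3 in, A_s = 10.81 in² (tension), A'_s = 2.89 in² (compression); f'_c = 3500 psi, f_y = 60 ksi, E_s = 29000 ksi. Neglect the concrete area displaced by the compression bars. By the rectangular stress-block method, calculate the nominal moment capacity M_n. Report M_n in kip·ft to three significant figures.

M_n ≈ 1510 kip·ft

Assume both steels yield.
a = (A_s − A'_s) f_y/(0.85 f'_c b) = (10.81 − 2.89) × 60/(0.85 × 3.5 × 17.1) = 9.341 in.
c = a/β₁ = 9.341/0.85 = 10.989 in; ε'_s = 0.003(c − d')/c = 0.0024 ≥ ε_y = 0.0021, so the compression steel yields.
M_n = (A_s − A'_s) f_y (d − a/2) + A'_s f_y (d − d') = 475.2 × (31.9 − 4.6705) + 173.4 × (31.9 − 2.3) = 12939.5 + 5132.6 = 18072.1 kip·in = 18072.1/12 = 1506.01 kip·ft.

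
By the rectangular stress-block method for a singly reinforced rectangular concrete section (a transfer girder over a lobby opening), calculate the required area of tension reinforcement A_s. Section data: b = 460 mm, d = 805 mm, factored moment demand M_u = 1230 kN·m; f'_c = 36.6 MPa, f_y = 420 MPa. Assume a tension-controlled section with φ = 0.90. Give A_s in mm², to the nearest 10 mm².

A_s ≈ 4390 mm²

M_n = M_u/φ = 1230/0.90 = 1366.67 kN·m.
With M_n = 0.85 f'_c a b (d − a/2), solve the quadratic for a:
a = d − √(d² − 2M_n/(0.85 f'_c b)) = 805 − √(805² − 2 × 1366.67×10⁶/(0.85 × 36.6 × 460)) = 128.96 mm.
A_s = 0.85 f'_c a b / f_y = 0.85 × 36.6 × 128.96 × 460 / 420 = 4394.0 mm².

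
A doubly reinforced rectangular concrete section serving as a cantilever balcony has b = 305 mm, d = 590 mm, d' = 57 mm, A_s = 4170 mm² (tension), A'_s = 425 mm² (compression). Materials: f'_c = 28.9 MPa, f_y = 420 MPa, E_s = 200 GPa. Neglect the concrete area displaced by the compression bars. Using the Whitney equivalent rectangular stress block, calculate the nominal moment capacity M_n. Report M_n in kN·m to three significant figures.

Assume both tension and compression steel yield.
Net tension couple steel: A_s − A'_s = 3745 mm².
a = (A_s − A'_s) f_y / (0.85 f'_c b) = 1572900/(0.85 × 28.9 × 305) = 209.93 mm.
c = a/β₁ = 209.93/0.844 = 248.73 mm; ε'_s = 0.003(c − d')/c = 0.0023 ≥ f_y/E_s = 0.0021, so compression steel does yield.
M_n = (A_s − A'_s) f_y (d − a/2) + A'_s f_y (d − d') = [1572900 × (590 − 104.965) + 178500 × (590 − 57)] × 10⁻⁶ = 762.91 + 95.14 = 858.05 kN·m.

M_n ≈ 858 kN·m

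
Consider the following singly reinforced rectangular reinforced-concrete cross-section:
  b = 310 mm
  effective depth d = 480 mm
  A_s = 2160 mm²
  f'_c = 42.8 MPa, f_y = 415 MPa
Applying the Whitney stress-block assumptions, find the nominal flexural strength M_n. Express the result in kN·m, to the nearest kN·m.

M_n ≈ 395 kN·m

T = A_s f_y = 2160 × 415 = 896400 N = 896.4 kN.
From C = T: a = T/(0.85 f'_c b) = 896400/(0.85 × 42.8 × 310) = 79.48 mm.
M_n = T(d − a/2) = 896.4 kN × (480 − 39.74) mm = 394.65 kN·m.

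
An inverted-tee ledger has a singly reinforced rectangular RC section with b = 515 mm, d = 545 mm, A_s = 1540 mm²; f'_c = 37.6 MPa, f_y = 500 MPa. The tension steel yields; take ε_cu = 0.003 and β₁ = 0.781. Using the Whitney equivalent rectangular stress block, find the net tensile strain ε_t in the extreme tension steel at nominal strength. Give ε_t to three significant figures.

a = A_s f_y/(0.85 f'_c b) = 46.78 mm.
β₁ = 0.781, so c = a/β₁ = 46.78/0.781 = 59.90 mm.
From the linear strain diagram with ε_cu = 0.003: ε_t = 0.003 (d − c)/c = 0.003 × (545 − 59.90)/59.90 = 0.0243.
Since ε_t ≥ 0.005, the section is tension-controlled.

ε_t ≈ 0.0243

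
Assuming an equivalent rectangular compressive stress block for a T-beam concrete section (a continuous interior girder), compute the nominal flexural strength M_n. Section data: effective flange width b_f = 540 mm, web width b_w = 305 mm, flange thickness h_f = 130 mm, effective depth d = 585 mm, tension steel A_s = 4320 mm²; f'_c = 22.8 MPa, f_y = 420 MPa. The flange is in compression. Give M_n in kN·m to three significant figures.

M_n ≈ 897 kN·m

Tension: T = A_s f_y = 4320 × 420 = 1814400 N.
Try a within the flange: a = T/(0.85 f'_c b_f) = 1814400/(0.85 × 22.8 × 540) = 173.37 mm.
a = 173.37 > h_f = 130 mm: the block extends into the web. Split into flange-overhang and web parts.
C_f = 0.85 f'_c (b_f − b_w) h_f = 0.85 × 22.8 × (540 − 305) × 130 = 592059 N.
Remaining web compression depth: a_w = (T − C_f)/(0.85 f'_c b_w) = (1814400 − 592059)/(0.85 × 22.8 × 305) = 206.79 mm.
M_n = C_f(d − h_f/2) + (T − C_f)(d − a_w/2) = 592059 × (585 − 65) + 1222341 × (585 − 103.395) = 307.87 + 588.69 = 896.56 × 10⁶ N·mm.
M_n = 896.56 kN·m.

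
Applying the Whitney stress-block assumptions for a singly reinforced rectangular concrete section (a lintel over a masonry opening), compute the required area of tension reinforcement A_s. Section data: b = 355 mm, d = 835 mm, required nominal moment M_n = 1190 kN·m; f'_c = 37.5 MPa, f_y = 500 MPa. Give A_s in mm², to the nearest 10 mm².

With M_n = 0.85 f'_c a b (d − a/2), solve the quadratic for a:
a = d − √(d² − 2M_n/(0.85 f'_c b)) = 835 − √(835² − 2 × 1190×10⁶/(0.85 × 37.5 × 355)) = 137.22 mm.
A_s = 0.85 f'_c a b / f_y = 0.85 × 37.5 × 137.22 × 355 / 500 = 3105.5 mm².

A_s ≈ 3110 mm²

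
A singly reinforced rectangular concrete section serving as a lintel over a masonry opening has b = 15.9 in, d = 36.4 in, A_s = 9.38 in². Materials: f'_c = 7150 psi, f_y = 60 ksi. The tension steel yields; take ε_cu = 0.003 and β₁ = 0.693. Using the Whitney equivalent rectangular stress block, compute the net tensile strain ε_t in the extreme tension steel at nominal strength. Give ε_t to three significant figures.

a = A_s f_y/(0.85 f'_c b) = 5.824 in.
β₁ = 0.693, so c = a/β₁ = 5.824/0.693 = 8.404 in.
From the linear strain diagram with ε_cu = 0.003: ε_t = 0.003 (d − c)/c = 0.003 × (36.4 − 8.404)/8.404 = 0.00999.
Since ε_t ≥ 0.005, the section is tension-controlled.

ε_t ≈ 0.00999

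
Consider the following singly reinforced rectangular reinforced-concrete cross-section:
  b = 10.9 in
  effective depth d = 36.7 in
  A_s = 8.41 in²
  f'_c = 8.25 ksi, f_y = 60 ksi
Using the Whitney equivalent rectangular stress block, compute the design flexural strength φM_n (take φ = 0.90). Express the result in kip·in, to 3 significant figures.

T = A_s f_y = 8.41 × 60 = 504.6 kips.
a = T/(0.85 f'_c b) = 504.6/(0.85 × 8.25 × 10.9) = 6.602 in.
M_n = T(d − a/2) = 504.6 × (36.7 − 3.301) = 16853.1 kip·in.
φM_n = 0.90 × 16853.1 = 15167.8 kip·in.

φM_n ≈ 15200 kip·in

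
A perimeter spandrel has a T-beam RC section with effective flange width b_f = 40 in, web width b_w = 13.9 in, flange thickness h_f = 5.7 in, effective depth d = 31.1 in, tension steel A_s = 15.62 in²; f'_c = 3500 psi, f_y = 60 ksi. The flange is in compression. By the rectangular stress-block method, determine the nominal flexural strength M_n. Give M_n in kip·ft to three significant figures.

M_n ≈ 2080 kip·ft

Tension: T = A_s f_y = 15.62 × 60 = 937.2 kips.
Try a within the flange: a = T/(0.85 f'_c b_f) = 937.2/(0.85 × 3.5 × 40) = 7.876 in.
a = 7.876 > h_f = 5.7 in: the block extends into the web. Split into flange-overhang and web parts.
C_f = 0.85 f'_c (b_f − b_w) h_f = 0.85 × 3.5 × (40 − 13.9) × 5.7 = 442.6 kips.
Remaining web compression depth: a_w = (T − C_f)/(0.85 f'_c b_w) = (937.2 − 442.6)/(0.85 × 3.5 × 13.9) = 11.961 in.
M_n = C_f(d − h_f/2) + (T − C_f)(d − a_w/2) = 442.6 × (31.1 − 2.85) + 494.6 × (31.1 − 5.9805) = 12503.5 + 12424.1 = 24927.6 kip·in.
M_n = 24927.6/12 = 2077.30 kip·ft.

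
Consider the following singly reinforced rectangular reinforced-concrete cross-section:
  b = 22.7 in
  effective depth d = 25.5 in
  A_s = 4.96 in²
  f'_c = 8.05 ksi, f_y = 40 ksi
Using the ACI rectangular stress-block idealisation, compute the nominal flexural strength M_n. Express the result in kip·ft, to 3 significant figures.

T = A_s f_y = 4.96 × 40 = 198.4 kips.
a = T/(0.85 f'_c b) = 198.4/(0.85 × 8.05 × 22.7) = 1.277 in.
M_n = T(d − a/2) = 198.4 × (25.5 − 0.6385) = 4932.5 kip·in = 4932.5/12 = 411.04 kip·ft.

M_n ≈ 411 kip·ft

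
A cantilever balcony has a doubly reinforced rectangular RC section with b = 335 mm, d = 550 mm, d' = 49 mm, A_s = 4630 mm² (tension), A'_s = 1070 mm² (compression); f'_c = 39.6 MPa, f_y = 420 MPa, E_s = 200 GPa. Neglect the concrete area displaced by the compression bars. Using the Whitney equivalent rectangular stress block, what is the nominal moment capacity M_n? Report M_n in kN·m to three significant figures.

M_n ≈ 948 kN·m

Assume both tension and compression steel yield.
Net tension couple steel: A_s − A'_s = 3560 mm².
a = (A_s − A'_s) f_y / (0.85 f'_c b) = 1495200/(0.85 × 39.6 × 335) = 132.60 mm.
c = a/β₁ = 132.60/0.767 = 172.88 mm; ε'_s = 0.003(c − d')/c = 0.0021 ≥ f_y/E_s = 0.0021, so compression steel does yield.
M_n = (A_s − A'_s) f_y (d − a/2) + A'_s f_y (d − d') = [1495200 × (550 − 66.3) + 449400 × (550 − 49)] × 10⁻⁶ = 723.23 + 225.15 = 948.38 kN·m.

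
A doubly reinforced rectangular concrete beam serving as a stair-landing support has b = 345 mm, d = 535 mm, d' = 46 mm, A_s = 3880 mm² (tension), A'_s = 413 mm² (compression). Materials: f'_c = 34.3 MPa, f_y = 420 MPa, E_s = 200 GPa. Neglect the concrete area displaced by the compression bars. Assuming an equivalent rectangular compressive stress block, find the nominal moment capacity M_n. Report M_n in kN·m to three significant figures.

Assume both tension and compression steel yield.
Net tension couple steel: A_s − A'_s = 3467 mm².
a = (A_s − A'_s) f_y / (0.85 f'_c b) = 1456140/(0.85 × 34.3 × 345) = 144.77 mm.
c = a/β₁ = 144.77/0.805 = 179.84 mm; ε'_s = 0.003(c − d')/c = 0.0022 ≥ f_y/E_s = 0.0021, so compression steel does yield.
M_n = (A_s − A'_s) f_y (d − a/2) + A'_s f_y (d − d') = [1456140 × (535 − 72.385) + 173460 × (535 − 46)] × 10⁻⁶ = 673.63 + 84.82 = 758.45 kN·m.

M_n ≈ 758 kN·m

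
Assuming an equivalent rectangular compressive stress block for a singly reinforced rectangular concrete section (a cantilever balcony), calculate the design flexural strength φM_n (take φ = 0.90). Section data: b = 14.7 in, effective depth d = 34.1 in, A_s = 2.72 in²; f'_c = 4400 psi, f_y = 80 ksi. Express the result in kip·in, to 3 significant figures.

φM_n ≈ 6290 kip·in

T = A_s f_y = 2.72 × 80 = 217.6 kips.
a = T/(0.85 f'_c b) = 217.6/(0.85 × 4.4 × 14.7) = 3.958 in.
M_n = T(d − a/2) = 217.6 × (34.1 − 1.979) = 6989.5 kip·in.
φM_n = 0.90 × 6989.5 = 6290.6 kip·in.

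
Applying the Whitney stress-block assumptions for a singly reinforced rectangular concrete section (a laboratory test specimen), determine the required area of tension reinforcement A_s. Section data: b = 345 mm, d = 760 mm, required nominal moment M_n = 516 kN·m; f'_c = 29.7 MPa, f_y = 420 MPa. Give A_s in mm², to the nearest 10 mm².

A_s ≈ 1710 mm²

With M_n = 0.85 f'_c a b (d − a/2), solve the quadratic for a:
a = d − √(d² − 2M_n/(0.85 f'_c b)) = 760 − √(760² − 2 × 516×10⁶/(0.85 × 29.7 × 345)) = 82.42 mm.
A_s = 0.85 f'_c a b / f_y = 0.85 × 29.7 × 82.42 × 345 / 420 = 1709.1 mm².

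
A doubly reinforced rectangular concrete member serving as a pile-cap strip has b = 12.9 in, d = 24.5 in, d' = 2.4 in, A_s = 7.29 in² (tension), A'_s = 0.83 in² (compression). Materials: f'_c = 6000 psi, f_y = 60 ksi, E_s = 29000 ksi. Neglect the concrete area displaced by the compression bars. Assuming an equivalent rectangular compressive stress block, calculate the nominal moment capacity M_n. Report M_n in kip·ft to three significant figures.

Assume both steels yield.
a = (A_s − A'_s) f_y/(0.85 f'_c b) = (7.29 − 0.83) × 60/(0.85 × 6 × 12.9) = 5.891 in.
c = a/β₁ = 5.891/0.75 = 7.855 in; ε'_s = 0.003(c − d')/c = 0.0021 ≥ ε_y = 0.0021, so the compression steel yields.
M_n = (A_s − A'_s) f_y (d − a/2) + A'_s f_y (d − d') = 387.6 × (24.5 − 2.9455) + 49.8 × (24.5 − 2.4) = 8354.5 + 1100.6 = 9455.1 kip·in = 9455.1/12 = 787.93 kip·ft.

M_n ≈ 788 kip·ft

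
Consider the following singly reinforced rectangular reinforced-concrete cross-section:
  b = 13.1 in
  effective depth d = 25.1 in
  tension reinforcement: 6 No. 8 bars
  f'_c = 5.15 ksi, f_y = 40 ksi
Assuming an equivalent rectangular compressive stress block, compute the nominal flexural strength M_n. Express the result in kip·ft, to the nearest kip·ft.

A_s = 6 × 0.79 = 4.74 in².
T = A_s f_y = 4.74 × 40 = 189.6 kips.
a = T/(0.85 f'_c b) = 189.6/(0.85 × 5.15 × 13.1) = 3.306 in.
M_n = T(d − a/2) = 189.6 × (25.1 − 1.653) = 4445.6 kip·in = 4445.6/12 = 370.47 kip·ft.

M_n ≈ 370 kip·ft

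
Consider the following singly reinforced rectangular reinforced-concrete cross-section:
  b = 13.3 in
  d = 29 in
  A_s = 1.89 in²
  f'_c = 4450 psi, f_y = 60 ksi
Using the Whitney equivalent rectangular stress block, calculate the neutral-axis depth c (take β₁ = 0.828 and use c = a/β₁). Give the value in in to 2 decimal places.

T = A_s f_y = 1.89 × 60 = 113.4 kips.
a = T/(0.85 f'_c b) = 113.4/(0.85 × 4.45 × 13.3) = 2.2541 in.
With β₁ = 0.828, c = a/β₁ = 2.2541/0.828 = 2.72 in.

c ≈ 2.72 in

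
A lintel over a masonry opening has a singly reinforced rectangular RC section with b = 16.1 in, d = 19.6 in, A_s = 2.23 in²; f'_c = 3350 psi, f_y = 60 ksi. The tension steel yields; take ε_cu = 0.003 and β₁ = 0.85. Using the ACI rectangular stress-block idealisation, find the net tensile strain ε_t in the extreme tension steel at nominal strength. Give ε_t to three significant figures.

ε_t ≈ 0.0141

a = A_s f_y/(0.85 f'_c b) = 2.919 in.
β₁ = 0.85, so c = a/β₁ = 2.919/0.85 = 3.434 in.
From the linear strain diagram with ε_cu = 0.003: ε_t = 0.003 (d − c)/c = 0.003 × (19.6 − 3.434)/3.434 = 0.0141.
Since ε_t ≥ 0.005, the section is tension-controlled.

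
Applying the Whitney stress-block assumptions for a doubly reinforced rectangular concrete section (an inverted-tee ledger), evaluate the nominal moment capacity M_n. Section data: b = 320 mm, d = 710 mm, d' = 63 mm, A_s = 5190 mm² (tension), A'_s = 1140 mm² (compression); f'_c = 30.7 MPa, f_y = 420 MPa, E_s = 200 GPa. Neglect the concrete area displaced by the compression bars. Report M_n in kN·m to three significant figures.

Assume both tension and compression steel yield.
Net tension couple steel: A_s − A'_s = 4050 mm².
a = (A_s − A'_s) f_y / (0.85 f'_c b) = 1701000/(0.85 × 30.7 × 320) = 203.70 mm.
c = a/β₁ = 203.70/0.831 = 245.13 mm; ε'_s = 0.003(c − d')/c = 0.0022 ≥ f_y/E_s = 0.0021, so compression steel does yield.
M_n = (A_s − A'_s) f_y (d − a/2) + A'_s f_y (d − d') = [1701000 × (710 − 101.85) + 478800 × (710 − 63)] × 10⁻⁶ = 1034.46 + 309.78 = 1344.24 kN·m.

M_n ≈ 1340 kN·m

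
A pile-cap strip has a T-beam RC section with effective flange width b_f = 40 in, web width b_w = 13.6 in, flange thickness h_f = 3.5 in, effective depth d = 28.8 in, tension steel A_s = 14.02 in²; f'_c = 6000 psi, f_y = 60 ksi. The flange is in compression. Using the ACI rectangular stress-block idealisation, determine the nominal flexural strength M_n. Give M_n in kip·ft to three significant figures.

M_n ≈ 1870 kip·ft

Tension: T = A_s f_y = 14.02 × 60 = 841.2 kips.
Try a within the flange: a = T/(0.85 f'_c b_f) = 841.2/(0.85 × 6 × 40) = 4.124 in.
a = 4.124 > h_f = 3.5 in: the block extends into the web. Split into flange-overhang and web parts.
C_f = 0.85 f'_c (b_f − b_w) h_f = 0.85 × 6 × (40 − 13.6) × 3.5 = 471.2 kips.
Remaining web compression depth: a_w = (T − C_f)/(0.85 f'_c b_w) = (841.2 − 471.2)/(0.85 × 6 × 13.6) = 5.334 in.
M_n = C_f(d − h_f/2) + (T − C_f)(d − a_w/2) = 471.2 × (28.8 − 1.75) + 370 × (28.8 − 2.667) = 12746.0 + 9669.2 = 22415.2 kip·in.
M_n = 22415.2/12 = 1867.93 kip·ft.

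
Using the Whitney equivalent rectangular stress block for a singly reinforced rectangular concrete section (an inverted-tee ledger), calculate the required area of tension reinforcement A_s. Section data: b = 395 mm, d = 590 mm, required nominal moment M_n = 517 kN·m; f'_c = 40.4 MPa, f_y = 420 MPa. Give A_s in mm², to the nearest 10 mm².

With M_n = 0.85 f'_c a b (d − a/2), solve the quadratic for a:
a = d − √(d² − 2M_n/(0.85 f'_c b)) = 590 − √(590² − 2 × 517×10⁶/(0.85 × 40.4 × 395)) = 68.59 mm.
A_s = 0.85 f'_c a b / f_y = 0.85 × 40.4 × 68.59 × 395 / 420 = 2215.2 mm².

A_s ≈ 2220 mm²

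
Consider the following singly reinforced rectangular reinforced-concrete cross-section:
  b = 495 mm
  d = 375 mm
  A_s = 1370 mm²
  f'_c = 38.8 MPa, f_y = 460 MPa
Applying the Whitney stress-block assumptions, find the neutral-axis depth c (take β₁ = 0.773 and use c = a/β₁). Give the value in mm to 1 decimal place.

T = A_s f_y = 1370 × 460 = 630200 N = 630.2 kN.
Setting C = 0.85 f'_c a b equal to T: a = 630200/(0.85 × 38.8 × 495) = 38.603 mm.
With β₁ = 0.773, c = a/β₁ = 38.603/0.773 = 49.9 mm.

c ≈ 49.9 mm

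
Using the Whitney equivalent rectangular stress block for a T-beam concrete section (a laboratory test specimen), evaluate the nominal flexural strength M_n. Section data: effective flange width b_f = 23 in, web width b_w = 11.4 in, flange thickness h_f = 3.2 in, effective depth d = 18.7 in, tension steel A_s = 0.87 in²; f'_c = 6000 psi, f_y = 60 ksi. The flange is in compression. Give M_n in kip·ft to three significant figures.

M_n ≈ 80.4 kip·ft

Tension: T = A_s f_y = 0.87 × 60 = 52.2 kips.
Try a within the flange: a = T/(0.85 f'_c b_f) = 52.2/(0.85 × 6 × 23) = 0.445 in.
Since a = 0.445 ≤ h_f = 3.2 in, the stress block lies entirely in the flange; analyse as a rectangular beam of width b_f.
M_n = T(d − a/2) = 52.2 × (18.7 − 0.2225) = 964.5 kip·in.
M_n = 964.5/12 = 80.38 kip·ft.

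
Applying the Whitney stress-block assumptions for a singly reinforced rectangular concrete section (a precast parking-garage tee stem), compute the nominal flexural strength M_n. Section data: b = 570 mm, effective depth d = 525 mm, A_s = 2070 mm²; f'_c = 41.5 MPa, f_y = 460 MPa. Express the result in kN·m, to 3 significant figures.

T = A_s f_y = 2070 × 460 = 952200 N = 952.2 kN.
From C = T: a = T/(0.85 f'_c b) = 952200/(0.85 × 41.5 × 570) = 47.36 mm.
M_n = T(d − a/2) = 952.2 kN × (525 − 23.68) mm = 477.36 kN·m.

M_n ≈ 477 kN·m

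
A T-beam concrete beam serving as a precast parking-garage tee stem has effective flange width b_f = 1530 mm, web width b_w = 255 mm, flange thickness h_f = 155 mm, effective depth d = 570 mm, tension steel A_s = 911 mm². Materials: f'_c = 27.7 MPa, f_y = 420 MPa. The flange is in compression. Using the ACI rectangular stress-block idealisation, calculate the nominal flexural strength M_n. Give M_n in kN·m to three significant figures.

M_n ≈ 216 kN·m

Tension: T = A_s f_y = 911 × 420 = 382620 N.
Try a within the flange: a = T/(0.85 f'_c b_f) = 382620/(0.85 × 27.7 × 1530) = 10.62 mm.
Since a = 10.62 ≤ h_f = 155 mm, the stress block lies entirely in the flange; analyse as a rectangular beam of width b_f.
M_n = T(d − a/2) = 382620 × (570 − 5.31) = 216.06 × 10⁶ N·mm.
M_n = 216.06 kN·m.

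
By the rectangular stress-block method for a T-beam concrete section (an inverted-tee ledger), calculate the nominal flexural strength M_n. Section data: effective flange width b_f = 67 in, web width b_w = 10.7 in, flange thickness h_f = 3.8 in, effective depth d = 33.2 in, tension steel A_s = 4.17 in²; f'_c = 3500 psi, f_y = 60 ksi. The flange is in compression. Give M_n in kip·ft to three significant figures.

M_n ≈ 679 kip·ft

Tension: T = A_s f_y = 4.17 × 60 = 250.2 kips.
Try a within the flange: a = T/(0.85 f'_c b_f) = 250.2/(0.85 × 3.5 × 67) = 1.255 in.
Since a = 1.255 ≤ h_f = 3.8 in, the stress block lies entirely in the flange; analyse as a rectangular beam of width b_f.
M_n = T(d − a/2) = 250.2 × (33.2 − 0.6275) = 8149.6 kip·in.
M_n = 8149.6/12 = 679.13 kip·ft.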